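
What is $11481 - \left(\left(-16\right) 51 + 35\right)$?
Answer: $12262$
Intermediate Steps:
$11481 - \left(\left(-16\right) 51 + 35\right) = 11481 - \left(-816 + 35\right) = 11481 - -781 = 11481 + 781 = 12262$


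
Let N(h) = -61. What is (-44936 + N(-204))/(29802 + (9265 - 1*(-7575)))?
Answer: -44997/46642 ≈ -0.96473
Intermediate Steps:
(-44936 + N(-204))/(29802 + (9265 - 1*(-7575))) = (-44936 - 61)/(29802 + (9265 - 1*(-7575))) = -44997/(29802 + (9265 + 7575)) = -44997/(29802 + 16840) = -44997/46642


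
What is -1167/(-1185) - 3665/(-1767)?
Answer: 2135038/697965 ≈ 3.0589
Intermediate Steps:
-1167/(-1185) - 3665/(-1767) = -1167*(-1/1185) - 3665*(-1/1767) = 389/395 + 3665/1767 = 2135038/697965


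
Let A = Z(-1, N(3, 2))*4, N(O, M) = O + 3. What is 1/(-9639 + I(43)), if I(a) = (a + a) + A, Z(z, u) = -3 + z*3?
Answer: -1/9577 ≈ -0.00010442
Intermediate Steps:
N(O, M) = 3 + O
Z(z, u) = -3 + 3*z
A = -24 (A = (-3 + 3*(-1))*4 = (-3 - 3)*4 = -6*4 = -24)
I(a) = -24 + 2*a (I(a) = (a + a) - 24 = 2*a - 24 = -24 + 2*a)
1/(-9639 + I(43)) = 1/(-9639 + (-24 + 2*43)) = 1/(-9639 + (-24 + 86)) = 1/(-9639 + 62) = 1/(-9577) = -1/9577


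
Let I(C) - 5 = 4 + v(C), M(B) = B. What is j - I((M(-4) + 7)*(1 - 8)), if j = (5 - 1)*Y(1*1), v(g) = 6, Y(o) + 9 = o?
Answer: -47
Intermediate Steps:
Y(o) = -9 + o
I(C) = 15 (I(C) = 5 + (4 + 6) = 5 + 10 = 15)
j = -32 (j = (5 - 1)*(-9 + 1*1) = 4*(-9 + 1) = 4*(-8) = -32)
j - I((M(-4) + 7)*(1 - 8)) = -32 - 1*15 = -32 - 15 = -47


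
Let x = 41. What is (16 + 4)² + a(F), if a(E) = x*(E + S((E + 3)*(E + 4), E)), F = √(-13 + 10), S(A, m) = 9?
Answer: 769 + 41*I*√3 ≈ 769.0 + 71.014*I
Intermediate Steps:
F = I*√3 (F = √(-3) = I*√3 ≈ 1.732*I)
a(E) = 369 + 41*E (a(E) = 41*(E + 9) = 41*(9 + E) = 369 + 41*E)
(16 + 4)² + a(F) = (16 + 4)² + (369 + 41*(I*√3)) = 20² + (369 + 41*I*√3) = 400 + (369 + 41*I*√3) = 769 + 41*I*√3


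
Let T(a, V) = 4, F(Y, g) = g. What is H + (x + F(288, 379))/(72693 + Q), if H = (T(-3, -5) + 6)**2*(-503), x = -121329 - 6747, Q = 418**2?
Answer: -12445202797/247417 ≈ -50301.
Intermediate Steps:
Q = 174724
x = -128076
H = -50300 (H = (4 + 6)**2*(-503) = 10**2*(-503) = 100*(-503) = -50300)
H + (x + F(288, 379))/(72693 + Q) = -50300 + (-128076 + 379)/(72693 + 174724) = -50300 - 127697/247417 = -12445202797/247417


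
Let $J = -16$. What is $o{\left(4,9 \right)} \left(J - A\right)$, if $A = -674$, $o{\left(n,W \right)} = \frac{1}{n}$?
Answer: $\frac{329}{2} \approx 164.5$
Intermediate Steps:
$o{\left(4,9 \right)} \left(J - A\right) = \frac{-16 - -674}{4} = \frac{-16 + 674}{4} = \frac{1}{4} \cdot 658 = \frac{329}{2}$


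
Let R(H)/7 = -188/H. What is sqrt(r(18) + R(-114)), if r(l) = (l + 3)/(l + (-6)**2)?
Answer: sqrt(155078)/114 ≈ 3.4544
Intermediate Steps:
R(H) = -1316/H (R(H) = 7*(-188/H) = -1316/H)
r(l) = (3 + l)/(36 + l) (r(l) = (3 + l)/(l + 36) = (3 + l)/(36 + l))
sqrt(r(18) + R(-114)) = sqrt((3 + 18)/(36 + 18) - 1316/(-114)) = sqrt(21/54 - 1316*(-1/114)) = sqrt((1/54)*21 + 658/57) = sqrt(7/18 + 658/57) = sqrt(4081/342) = sqrt(155078)/114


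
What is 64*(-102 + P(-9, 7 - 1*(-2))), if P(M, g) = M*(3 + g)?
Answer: -13440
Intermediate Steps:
64*(-102 + P(-9, 7 - 1*(-2))) = 64*(-102 - 9*(3 + (7 - 1*(-2)))) = 64*(-102 - 9*(3 + (7 + 2))) = 64*(-102 - 9*(3 + 9)) = 64*(-102 - 9*12) = 64*(-102 - 108) = 64*(-210) = -13440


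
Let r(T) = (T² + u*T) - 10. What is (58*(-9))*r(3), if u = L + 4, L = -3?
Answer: -1044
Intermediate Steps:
u = 1 (u = -3 + 4 = 1)
r(T) = -10 + T + T² (r(T) = (T² + 1*T) - 10 = (T² + T) - 10 = (T + T²) - 10 = -10 + T + T²)
(58*(-9))*r(3) = (58*(-9))*(-10 + 3 + 3²) = -522*(-10 + 3 + 9) = -522*2 = -1044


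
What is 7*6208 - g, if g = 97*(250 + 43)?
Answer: 15035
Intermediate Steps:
g = 28421 (g = 97*293 = 28421)
7*6208 - g = 7*6208 - 1*28421 = 43456 - 28421 = 15035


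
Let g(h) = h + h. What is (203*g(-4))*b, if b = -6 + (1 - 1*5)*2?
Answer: 22736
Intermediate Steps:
g(h) = 2*h
b = -14 (b = -6 + (1 - 5)*2 = -6 - 4*2 = -6 - 8 = -14)
(203*g(-4))*b = (203*(2*(-4)))*(-14) = (203*(-8))*(-14) = -1624*(-14) = 22736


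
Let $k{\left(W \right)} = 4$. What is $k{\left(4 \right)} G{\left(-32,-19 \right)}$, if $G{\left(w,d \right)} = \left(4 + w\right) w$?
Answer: $3584$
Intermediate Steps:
$G{\left(w,d \right)} = w \left(4 + w\right)$
$k{\left(4 \right)} G{\left(-32,-19 \right)} = 4 \left(- 32 \left(4 - 32\right)\right) = 4 \left(\left(-32\right) \left(-28\right)\right) = 4 \cdot 896 = 3584$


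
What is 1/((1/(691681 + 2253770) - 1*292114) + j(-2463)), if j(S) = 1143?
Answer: -2945451/857040822920 ≈ -3.4368e-6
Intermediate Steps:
1/((1/(691681 + 2253770) - 1*292114) + j(-2463)) = 1/((1/(691681 + 2253770) - 1*292114) + 1143) = 1/((1/2945451 - 292114) + 1143) = 1/(-860407473413/2945451 + 1143) = 1/(-857040822920/2945451) = -2945451/857040822920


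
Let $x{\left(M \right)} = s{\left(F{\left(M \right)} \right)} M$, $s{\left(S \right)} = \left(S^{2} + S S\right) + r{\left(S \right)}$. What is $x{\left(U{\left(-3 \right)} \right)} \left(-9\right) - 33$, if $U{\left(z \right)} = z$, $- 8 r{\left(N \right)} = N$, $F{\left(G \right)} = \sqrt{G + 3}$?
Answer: $-33$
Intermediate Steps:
$F{\left(G \right)} = \sqrt{3 + G}$
$r{\left(N \right)} = - \frac{N}{8}$
$s{\left(S \right)} = 2 S^{2} - \frac{S}{8}$ ($s{\left(S \right)} = \left(S^{2} + S S\right) - \frac{S}{8} = \left(S^{2} + S^{2}\right) - \frac{S}{8} = 2 S^{2} - \frac{S}{8}$)
$x{\left(M \right)} = \frac{M \sqrt{3 + M} \left(-1 + 16 \sqrt{3 + M}\right)}{8}$ ($x{\left(M \right)} = \frac{\sqrt{3 + M} \left(-1 + 16 \sqrt{3 + M}\right)}{8} M = \frac{M \sqrt{3 + M} \left(-1 + 16 \sqrt{3 + M}\right)}{8}$)
$x{\left(U{\left(-3 \right)} \right)} \left(-9\right) - 33 = \frac{1}{8} \left(-3\right) \left(48 - \sqrt{3 - 3} + 16 \left(-3\right)\right) \left(-9\right) - 33 = \frac{1}{8} \left(-3\right) \left(48 - \sqrt{0} - 48\right) \left(-9\right) - 33 = \frac{1}{8} \left(-3\right) \left(48 - 0 - 48\right) \left(-9\right) - 33 = \frac{1}{8} \left(-3\right) \left(48 + 0 - 48\right) \left(-9\right) - 33 = \frac{1}{8} \left(-3\right) 0 \left(-9\right) - 33 = 0 \left(-9\right) - 33 = 0 - 33 = -33$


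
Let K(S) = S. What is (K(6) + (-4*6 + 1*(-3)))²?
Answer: 441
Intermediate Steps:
(K(6) + (-4*6 + 1*(-3)))² = (6 + (-4*6 + 1*(-3)))² = (6 + (-24 - 3))² = (6 - 27)² = (-21)² = 441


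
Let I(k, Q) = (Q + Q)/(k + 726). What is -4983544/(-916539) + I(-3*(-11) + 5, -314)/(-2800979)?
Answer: 2666131343005639/490336439911071 ≈ 5.4373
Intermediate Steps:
I(k, Q) = 2*Q/(726 + k) (I(k, Q) = (2*Q)/(726 + k) = 2*Q/(726 + k))
-4983544/(-916539) + I(-3*(-11) + 5, -314)/(-2800979) = -4983544/(-916539) + (2*(-314)/(726 + (-3*(-11) + 5)))/(-2800979) = -4983544*(-1/916539) + (2*(-314)/(726 + (33 + 5)))*(-1/2800979) = 4983544/916539 + (2*(-314)/(726 + 38))*(-1/2800979) = 4983544/916539 + (2*(-314)/764)*(-1/2800979) = 4983544/916539 + (2*(-314)*(1/764))*(-1/2800979) = 4983544/916539 - 157/191*(-1/2800979) = 4983544/916539 + 157/534986989 = 2666131343005639/490336439911071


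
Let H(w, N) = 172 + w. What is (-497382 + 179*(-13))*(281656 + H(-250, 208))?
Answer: -140707060802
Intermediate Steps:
(-497382 + 179*(-13))*(281656 + H(-250, 208)) = (-497382 + 179*(-13))*(281656 + (172 - 250)) = (-497382 - 2327)*(281656 - 78) = -499709*281578 = -140707060802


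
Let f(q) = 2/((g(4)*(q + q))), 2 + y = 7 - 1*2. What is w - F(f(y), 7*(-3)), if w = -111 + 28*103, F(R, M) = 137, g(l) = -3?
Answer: 2636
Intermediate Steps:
y = 3 (y = -2 + (7 - 1*2) = -2 + (7 - 2) = -2 + 5 = 3)
f(q) = -1/(3*q) (f(q) = 2/((-3*(q + q))) = 2/((-6*q)) = 2*(-1/(6*q)) = -1/(3*q))
w = 2773 (w = -111 + 2884 = 2773)
w - F(f(y), 7*(-3)) = 2773 - 1*137 = 2773 - 137 = 2636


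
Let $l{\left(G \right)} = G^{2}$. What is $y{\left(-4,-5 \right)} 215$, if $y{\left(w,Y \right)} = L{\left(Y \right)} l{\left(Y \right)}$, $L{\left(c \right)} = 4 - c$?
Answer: $48375$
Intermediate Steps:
$y{\left(w,Y \right)} = Y^{2} \left(4 - Y\right)$ ($y{\left(w,Y \right)} = \left(4 - Y\right) Y^{2} = Y^{2} \left(4 - Y\right)$)
$y{\left(-4,-5 \right)} 215 = \left(-5\right)^{2} \left(4 - -5\right) 215 = 25 \left(4 + 5\right) 215 = 25 \cdot 9 \cdot 215 = 225 \cdot 215 = 48375$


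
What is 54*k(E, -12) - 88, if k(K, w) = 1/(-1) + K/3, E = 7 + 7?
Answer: 110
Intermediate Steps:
E = 14
k(K, w) = -1 + K/3 (k(K, w) = 1*(-1) + K*(⅓) = -1 + K/3)
54*k(E, -12) - 88 = 54*(-1 + (⅓)*14) - 88 = 54*(-1 + 14/3) - 88 = 54*(11/3) - 88 = 198 - 88 = 110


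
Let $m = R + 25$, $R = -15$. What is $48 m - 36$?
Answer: $444$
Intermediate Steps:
$m = 10$ ($m = -15 + 25 = 10$)
$48 m - 36 = 48 \cdot 10 - 36 = 480 - 36 = 444$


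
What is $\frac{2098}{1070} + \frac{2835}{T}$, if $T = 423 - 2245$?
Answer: $\frac{394553}{974770} \approx 0.40477$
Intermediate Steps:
$T = -1822$ ($T = 423 - 2245 = -1822$)
$\frac{2098}{1070} + \frac{2835}{T} = \frac{2098}{1070} + \frac{2835}{-1822} = 2098 \cdot \frac{1}{1070} + 2835 \left(- \frac{1}{1822}\right) = \frac{1049}{535} - \frac{2835}{1822} = \frac{394553}{974770}$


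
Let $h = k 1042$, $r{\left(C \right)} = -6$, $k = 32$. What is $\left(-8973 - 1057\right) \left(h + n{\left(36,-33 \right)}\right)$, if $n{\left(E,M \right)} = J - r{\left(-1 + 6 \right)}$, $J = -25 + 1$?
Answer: $-334259780$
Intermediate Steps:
$J = -24$
$h = 33344$ ($h = 32 \cdot 1042 = 33344$)
$n{\left(E,M \right)} = -18$ ($n{\left(E,M \right)} = -24 - -6 = -24 + 6 = -18$)
$\left(-8973 - 1057\right) \left(h + n{\left(36,-33 \right)}\right) = \left(-8973 - 1057\right) \left(33344 - 18\right) = \left(-10030\right) 33326 = -334259780$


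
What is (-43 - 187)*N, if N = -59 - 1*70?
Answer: 29670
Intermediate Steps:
N = -129 (N = -59 - 70 = -129)
(-43 - 187)*N = (-43 - 187)*(-129) = -230*(-129) = 29670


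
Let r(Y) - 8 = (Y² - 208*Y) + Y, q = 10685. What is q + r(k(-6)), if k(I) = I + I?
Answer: 13321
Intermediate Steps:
k(I) = 2*I
r(Y) = 8 + Y² - 207*Y (r(Y) = 8 + ((Y² - 208*Y) + Y) = 8 + (Y² - 207*Y) = 8 + Y² - 207*Y)
q + r(k(-6)) = 10685 + (8 + (2*(-6))² - 414*(-6)) = 10685 + (8 + (-12)² - 207*(-12)) = 10685 + (8 + 144 + 2484) = 10685 + 2636 = 13321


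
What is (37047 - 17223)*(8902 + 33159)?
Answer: 833817264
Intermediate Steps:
(37047 - 17223)*(8902 + 33159) = 19824*42061 = 833817264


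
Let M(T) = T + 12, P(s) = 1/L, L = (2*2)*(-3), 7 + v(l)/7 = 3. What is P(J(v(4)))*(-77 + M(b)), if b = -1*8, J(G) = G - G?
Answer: 73/12 ≈ 6.0833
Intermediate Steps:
v(l) = -28 (v(l) = -49 + 7*3 = -49 + 21 = -28)
J(G) = 0
L = -12 (L = 4*(-3) = -12)
b = -8
P(s) = -1/12 (P(s) = 1/(-12) = -1/12)
M(T) = 12 + T
P(J(v(4)))*(-77 + M(b)) = -(-77 + (12 - 8))/12 = -(-77 + 4)/12 = -1/12*(-73) = 73/12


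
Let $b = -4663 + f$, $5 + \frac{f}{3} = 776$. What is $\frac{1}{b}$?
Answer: $- \frac{1}{2350} \approx -0.00042553$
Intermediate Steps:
$f = 2313$ ($f = -15 + 3 \cdot 776 = -15 + 2328 = 2313$)
$b = -2350$ ($b = -4663 + 2313 = -2350$)
$\frac{1}{b} = \frac{1}{-2350} = - \frac{1}{2350}$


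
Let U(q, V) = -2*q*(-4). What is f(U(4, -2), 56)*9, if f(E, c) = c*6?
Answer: 3024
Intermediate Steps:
U(q, V) = 8*q
f(E, c) = 6*c
f(U(4, -2), 56)*9 = (6*56)*9 = 336*9 = 3024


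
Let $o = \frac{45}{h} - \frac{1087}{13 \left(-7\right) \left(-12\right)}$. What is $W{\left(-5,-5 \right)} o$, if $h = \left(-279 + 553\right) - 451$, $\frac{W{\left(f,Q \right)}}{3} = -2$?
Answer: $\frac{80513}{10738} \approx 7.4979$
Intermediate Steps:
$W{\left(f,Q \right)} = -6$ ($W{\left(f,Q \right)} = 3 \left(-2\right) = -6$)
$h = -177$ ($h = 274 - 451 = -177$)
$o = - \frac{80513}{64428}$ ($o = \frac{45}{-177} - \frac{1087}{13 \left(-7\right) \left(-12\right)} = 45 \left(- \frac{1}{177}\right) - \frac{1087}{\left(-91\right) \left(-12\right)} = - \frac{15}{59} - \frac{1087}{1092} = - \frac{80513}{64428} \approx -1.2497$)
$W{\left(-5,-5 \right)} o = \left(-6\right) \left(- \frac{80513}{64428}\right) = \frac{80513}{10738}$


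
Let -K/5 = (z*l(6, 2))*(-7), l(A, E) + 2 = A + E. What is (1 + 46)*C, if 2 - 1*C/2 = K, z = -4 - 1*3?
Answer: 138368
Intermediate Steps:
l(A, E) = -2 + A + E (l(A, E) = -2 + (A + E) = -2 + A + E)
z = -7 (z = -4 - 3 = -7)
K = -1470 (K = -5*(-7*(-2 + 6 + 2))*(-7) = -5*(-7*6)*(-7) = -(-210)*(-7) = -5*294 = -1470)
C = 2944 (C = 4 - 2*(-1470) = 4 + 2940 = 2944)
(1 + 46)*C = (1 + 46)*2944 = 47*2944 = 138368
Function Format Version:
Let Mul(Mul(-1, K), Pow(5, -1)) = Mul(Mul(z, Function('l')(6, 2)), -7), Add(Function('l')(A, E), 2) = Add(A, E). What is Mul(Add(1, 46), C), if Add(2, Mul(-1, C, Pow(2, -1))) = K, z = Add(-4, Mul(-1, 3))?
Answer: 138368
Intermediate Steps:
Function('l')(A, E) = Add(-2, A, E) (Function('l')(A, E) = Add(-2, Add(A, E)) = Add(-2, A, E))
z = -7 (z = Add(-4, -3) = -7)
K = -1470 (K = Mul(-5, Mul(Mul(-7, Add(-2, 6, 2)), -7)) = Mul(-5, Mul(Mul(-7, 6), -7)) = Mul(-5, Mul(-42, -7)) = Mul(-5, 294) = -1470)
C = 2944 (C = Add(4, Mul(-2, -1470)) = Add(4, 2940) = 2944)
Mul(Add(1, 46), C) = Mul(Add(1, 46), 2944) = Mul(47, 2944) = 138368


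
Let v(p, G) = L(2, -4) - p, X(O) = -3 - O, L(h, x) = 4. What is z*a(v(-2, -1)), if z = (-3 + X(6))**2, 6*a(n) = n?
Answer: 144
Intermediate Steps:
v(p, G) = 4 - p
a(n) = n/6
z = 144 (z = (-3 + (-3 - 1*6))**2 = (-3 + (-3 - 6))**2 = (-3 - 9)**2 = (-12)**2 = 144)
z*a(v(-2, -1)) = 144*((4 - 1*(-2))/6) = 144*((4 + 2)/6) = 144*((1/6)*6) = 144*1 = 144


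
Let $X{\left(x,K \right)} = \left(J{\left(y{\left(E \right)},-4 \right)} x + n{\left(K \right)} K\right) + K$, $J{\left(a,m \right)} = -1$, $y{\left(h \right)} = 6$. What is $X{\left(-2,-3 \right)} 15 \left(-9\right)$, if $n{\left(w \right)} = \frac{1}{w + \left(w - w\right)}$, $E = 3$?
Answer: $0$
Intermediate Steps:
$n{\left(w \right)} = \frac{1}{w}$ ($n{\left(w \right)} = \frac{1}{w + 0} = \frac{1}{w}$)
$X{\left(x,K \right)} = 1 + K - x$ ($X{\left(x,K \right)} = \left(- x + \frac{K}{K}\right) + K = \left(- x + 1\right) + K = \left(1 - x\right) + K = 1 + K - x$)
$X{\left(-2,-3 \right)} 15 \left(-9\right) = \left(1 - 3 - -2\right) 15 \left(-9\right) = \left(1 - 3 + 2\right) 15 \left(-9\right) = 0 \cdot 15 \left(-9\right) = 0 \left(-9\right) = 0$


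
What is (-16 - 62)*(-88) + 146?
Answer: 7010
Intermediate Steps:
(-16 - 62)*(-88) + 146 = -78*(-88) + 146 = 6864 + 146 = 7010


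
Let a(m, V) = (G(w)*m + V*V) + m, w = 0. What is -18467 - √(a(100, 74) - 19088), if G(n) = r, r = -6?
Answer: -18467 - 84*I*√2 ≈ -18467.0 - 118.79*I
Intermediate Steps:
G(n) = -6
a(m, V) = V² - 5*m (a(m, V) = (-6*m + V*V) + m = (-6*m + V²) + m = (V² - 6*m) + m = V² - 5*m)
-18467 - √(a(100, 74) - 19088) = -18467 - √((74² - 5*100) - 19088) = -18467 - √((5476 - 500) - 19088) = -18467 - √(4976 - 19088) = -18467 - √(-14112) = -18467 - 84*I*√2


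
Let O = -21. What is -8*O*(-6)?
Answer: -1008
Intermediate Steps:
-8*O*(-6) = -8*(-21)*(-6) = 168*(-6) = -1008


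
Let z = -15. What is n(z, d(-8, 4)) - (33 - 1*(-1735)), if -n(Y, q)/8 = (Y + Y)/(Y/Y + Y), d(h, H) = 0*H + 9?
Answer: -12496/7 ≈ -1785.1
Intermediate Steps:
d(h, H) = 9 (d(h, H) = 0 + 9 = 9)
n(Y, q) = -16*Y/(1 + Y) (n(Y, q) = -8*(Y + Y)/(Y/Y + Y) = -8*2*Y/(1 + Y) = -16*Y/(1 + Y))
n(z, d(-8, 4)) - (33 - 1*(-1735)) = -16*(-15)/(1 - 15) - (33 - 1*(-1735)) = -16*(-15)/(-14) - (33 + 1735) = -16*(-15)*(-1/14) - 1*1768 = -120/7 - 1768 = -12496/7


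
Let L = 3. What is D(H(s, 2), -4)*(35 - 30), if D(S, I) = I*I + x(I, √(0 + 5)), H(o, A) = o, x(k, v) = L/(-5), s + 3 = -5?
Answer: 77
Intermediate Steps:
s = -8 (s = -3 - 5 = -8)
x(k, v) = -⅗ (x(k, v) = 3/(-5) = 3*(-⅕) = -⅗)
D(S, I) = -⅗ + I² (D(S, I) = I*I - ⅗ = I² - ⅗ = -⅗ + I²)
D(H(s, 2), -4)*(35 - 30) = (-⅗ + (-4)²)*(35 - 30) = (-⅗ + 16)*5 = (77/5)*5 = 77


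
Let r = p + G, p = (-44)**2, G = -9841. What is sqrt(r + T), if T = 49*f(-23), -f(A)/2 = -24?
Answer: 3*I*sqrt(617) ≈ 74.518*I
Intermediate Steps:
f(A) = 48 (f(A) = -2*(-24) = 48)
T = 2352 (T = 49*48 = 2352)
p = 1936
r = -7905 (r = 1936 - 9841 = -7905)
sqrt(r + T) = sqrt(-7905 + 2352) = sqrt(-5553) = 3*I*sqrt(617)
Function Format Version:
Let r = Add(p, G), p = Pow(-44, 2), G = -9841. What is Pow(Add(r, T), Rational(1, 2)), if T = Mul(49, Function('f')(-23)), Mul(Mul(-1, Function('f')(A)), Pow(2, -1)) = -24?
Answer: Mul(3, I, Pow(617, Rational(1, 2))) ≈ Mul(74.518, I)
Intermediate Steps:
Function('f')(A) = 48 (Function('f')(A) = Mul(-2, -24) = 48)
T = 2352 (T = Mul(49, 48) = 2352)
p = 1936
r = -7905 (r = Add(1936, -9841) = -7905)
Pow(Add(r, T), Rational(1, 2)) = Pow(Add(-7905, 2352), Rational(1, 2)) = Pow(-5553, Rational(1, 2)) = Mul(3, I, Pow(617, Rational(1, 2)))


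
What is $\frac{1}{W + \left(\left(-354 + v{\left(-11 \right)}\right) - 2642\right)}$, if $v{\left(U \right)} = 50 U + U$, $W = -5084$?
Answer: $- \frac{1}{8641} \approx -0.00011573$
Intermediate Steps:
$v{\left(U \right)} = 51 U$
$\frac{1}{W + \left(\left(-354 + v{\left(-11 \right)}\right) - 2642\right)} = \frac{1}{-5084 + \left(\left(-354 + 51 \left(-11\right)\right) - 2642\right)} = \frac{1}{-5084 - 3557} = \frac{1}{-8641} = - \frac{1}{8641}$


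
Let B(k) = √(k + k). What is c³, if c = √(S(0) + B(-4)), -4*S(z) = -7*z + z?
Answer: 4*(-1)^(¾)*2^(¼) ≈ -3.3636 + 3.3636*I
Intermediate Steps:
S(z) = 3*z/2 (S(z) = -(-7*z + z)/4 = -(-3)*z/2 = 3*z/2)
B(k) = √2*√k (B(k) = √(2*k) = √2*√k)
c = 2^(¾)*√I (c = √((3/2)*0 + √2*√(-4)) = √(0 + √2*(2*I)) = √(0 + 2*I*√2) = √(2*I*√2) = 2^(¾)*√I ≈ 1.1892 + 1.1892*I)
c³ = ((-1)^(¼)*2^(¾))³ = 4*(-1)^(¾)*2^(¼)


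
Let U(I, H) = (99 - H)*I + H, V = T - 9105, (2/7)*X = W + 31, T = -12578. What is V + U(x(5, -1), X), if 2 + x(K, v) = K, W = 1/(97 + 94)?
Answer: -4126180/191 ≈ -21603.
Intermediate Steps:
W = 1/191 ≈ 0.0052356
x(K, v) = -2 + K
X = 20727/191 (X = 7*(1/191 + 31)/2 = (7/2)*(5922/191) = 20727/191 ≈ 108.52)
V = -21683 (V = -12578 - 9105 = -21683)
U(I, H) = H + I*(99 - H) (U(I, H) = I*(99 - H) + H = H + I*(99 - H))
V + U(x(5, -1), X) = -21683 + (20727/191 + 99*(-2 + 5) - 1*20727/191*(-2 + 5)) = -21683 + (20727/191 + 99*3 - 1*20727/191*3) = -21683 + (20727/191 + 297 - 62181/191) = -21683 + 15273/191 = -4126180/191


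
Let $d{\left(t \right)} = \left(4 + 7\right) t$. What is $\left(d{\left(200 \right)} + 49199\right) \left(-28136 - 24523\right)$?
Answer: $-2706619941$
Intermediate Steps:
$d{\left(t \right)} = 11 t$
$\left(d{\left(200 \right)} + 49199\right) \left(-28136 - 24523\right) = \left(11 \cdot 200 + 49199\right) \left(-28136 - 24523\right) = \left(2200 + 49199\right) \left(-52659\right) = 51399 \left(-52659\right) = -2706619941$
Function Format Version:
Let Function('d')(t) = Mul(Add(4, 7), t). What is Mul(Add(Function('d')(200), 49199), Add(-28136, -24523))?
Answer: -2706619941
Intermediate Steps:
Function('d')(t) = Mul(11, t)
Mul(Add(Function('d')(200), 49199), Add(-28136, -24523)) = Mul(Add(Mul(11, 200), 49199), Add(-28136, -24523)) = Mul(Add(2200, 49199), -52659) = Mul(51399, -52659) = -2706619941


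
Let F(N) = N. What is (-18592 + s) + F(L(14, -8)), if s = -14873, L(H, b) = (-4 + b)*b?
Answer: -33369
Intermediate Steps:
L(H, b) = b*(-4 + b)
(-18592 + s) + F(L(14, -8)) = (-18592 - 14873) - 8*(-4 - 8) = -33465 - 8*(-12) = -33465 + 96 = -33369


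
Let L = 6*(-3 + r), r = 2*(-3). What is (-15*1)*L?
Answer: 810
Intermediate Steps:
r = -6
L = -54 (L = 6*(-3 - 6) = 6*(-9) = -54)
(-15*1)*L = -15*1*(-54) = -15*(-54) = 810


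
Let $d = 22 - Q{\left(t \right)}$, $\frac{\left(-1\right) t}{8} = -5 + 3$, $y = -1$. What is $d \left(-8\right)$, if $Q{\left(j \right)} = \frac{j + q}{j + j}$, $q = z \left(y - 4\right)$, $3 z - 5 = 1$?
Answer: $- \frac{349}{2} \approx -174.5$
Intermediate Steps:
$z = 2$ ($z = \frac{5}{3} + \frac{1}{3} \cdot 1 = \frac{5}{3} + \frac{1}{3} = 2$)
$t = 16$ ($t = - 8 \left(-5 + 3\right) = \left(-8\right) \left(-2\right) = 16$)
$q = -10$ ($q = 2 \left(-1 - 4\right) = 2 \left(-5\right) = -10$)
$Q{\left(j \right)} = \frac{-10 + j}{2 j}$ ($Q{\left(j \right)} = \frac{j - 10}{j + j} = \frac{-10 + j}{2 j}$)
$d = \frac{349}{16}$ ($d = 22 - \frac{-10 + 16}{2 \cdot 16} = 22 - \frac{1}{2} \cdot \frac{1}{16} \cdot 6 = 22 - \frac{3}{16} = \frac{349}{16} \approx 21.813$)
$d \left(-8\right) = \frac{349}{16} \left(-8\right) = - \frac{349}{2}$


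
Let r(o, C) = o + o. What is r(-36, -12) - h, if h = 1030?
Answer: -1102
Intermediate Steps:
r(o, C) = 2*o
r(-36, -12) - h = 2*(-36) - 1*1030 = -72 - 1030 = -1102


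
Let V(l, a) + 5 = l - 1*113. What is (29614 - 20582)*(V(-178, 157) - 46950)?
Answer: -426725872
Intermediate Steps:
V(l, a) = -118 + l (V(l, a) = -5 + (l - 1*113) = -5 + (l - 113) = -5 + (-113 + l) = -118 + l)
(29614 - 20582)*(V(-178, 157) - 46950) = (29614 - 20582)*((-118 - 178) - 46950) = 9032*(-296 - 46950) = 9032*(-47246) = -426725872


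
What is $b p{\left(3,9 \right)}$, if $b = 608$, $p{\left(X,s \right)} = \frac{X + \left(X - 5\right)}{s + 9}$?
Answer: $\frac{304}{9} \approx 33.778$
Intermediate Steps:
$p{\left(X,s \right)} = \frac{-5 + 2 X}{9 + s}$ ($p{\left(X,s \right)} = \frac{X + \left(X - 5\right)}{9 + s} = \frac{X + \left(-5 + X\right)}{9 + s} = \frac{-5 + 2 X}{9 + s}$)
$b p{\left(3,9 \right)} = 608 \frac{-5 + 2 \cdot 3}{9 + 9} = 608 \frac{-5 + 6}{18} = 608 \cdot \frac{1}{18} \cdot 1 = 608 \cdot \frac{1}{18} = \frac{304}{9}$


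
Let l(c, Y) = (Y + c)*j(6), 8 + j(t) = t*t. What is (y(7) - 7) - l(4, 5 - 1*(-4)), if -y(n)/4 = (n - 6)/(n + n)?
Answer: -2599/7 ≈ -371.29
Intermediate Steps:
j(t) = -8 + t**2 (j(t) = -8 + t*t = -8 + t**2)
y(n) = -2*(-6 + n)/n (y(n) = -4*(n - 6)/(n + n) = -4*(-6 + n)/(2*n) = -4*(-6 + n)*1/(2*n) = -2*(-6 + n)/n)
l(c, Y) = 28*Y + 28*c (l(c, Y) = (Y + c)*(-8 + 6**2) = (Y + c)*(-8 + 36) = (Y + c)*28 = 28*Y + 28*c)
(y(7) - 7) - l(4, 5 - 1*(-4)) = ((-2 + 12/7) - 7) - (28*(5 - 1*(-4)) + 28*4) = ((-2 + 12*(1/7)) - 7) - (28*(5 + 4) + 112) = ((-2 + 12/7) - 7) - (28*9 + 112) = (-2/7 - 7) - (252 + 112) = -51/7 - 1*364 = -51/7 - 364 = -2599/7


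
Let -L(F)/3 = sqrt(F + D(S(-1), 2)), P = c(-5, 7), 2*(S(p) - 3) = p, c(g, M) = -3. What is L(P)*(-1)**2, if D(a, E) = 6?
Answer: -3*sqrt(3) ≈ -5.1962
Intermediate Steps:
S(p) = 3 + p/2
P = -3
L(F) = -3*sqrt(6 + F) (L(F) = -3*sqrt(F + 6) = -3*sqrt(6 + F))
L(P)*(-1)**2 = -3*sqrt(6 - 3)*(-1)**2 = -3*sqrt(3)*1 = -3*sqrt(3)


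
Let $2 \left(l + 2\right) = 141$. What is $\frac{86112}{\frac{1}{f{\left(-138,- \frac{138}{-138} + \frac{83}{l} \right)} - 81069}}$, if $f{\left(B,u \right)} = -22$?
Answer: $-6982908192$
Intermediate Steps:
$l = \frac{137}{2}$ ($l = -2 + \frac{1}{2} \cdot 141 = -2 + \frac{141}{2} = \frac{137}{2} \approx 68.5$)
$\frac{86112}{\frac{1}{f{\left(-138,- \frac{138}{-138} + \frac{83}{l} \right)} - 81069}} = \frac{86112}{\frac{1}{-22 - 81069}} = \frac{86112}{\frac{1}{-81091}} = \frac{86112}{- \frac{1}{81091}} = 86112 \left(-81091\right) = -6982908192$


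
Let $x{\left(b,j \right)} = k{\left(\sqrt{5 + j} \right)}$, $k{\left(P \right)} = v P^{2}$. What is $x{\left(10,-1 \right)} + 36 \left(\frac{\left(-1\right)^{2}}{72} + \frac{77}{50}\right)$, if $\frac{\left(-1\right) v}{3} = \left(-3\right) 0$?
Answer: $\frac{2797}{50} \approx 55.94$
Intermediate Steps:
$v = 0$ ($v = - 3 \left(\left(-3\right) 0\right) = \left(-3\right) 0 = 0$)
$k{\left(P \right)} = 0$ ($k{\left(P \right)} = 0 P^{2} = 0$)
$x{\left(b,j \right)} = 0$
$x{\left(10,-1 \right)} + 36 \left(\frac{\left(-1\right)^{2}}{72} + \frac{77}{50}\right) = 0 + 36 \left(\frac{\left(-1\right)^{2}}{72} + \frac{77}{50}\right) = 0 + 36 \left(1 \cdot \frac{1}{72} + 77 \cdot \frac{1}{50}\right) = 0 + 36 \left(\frac{1}{72} + \frac{77}{50}\right) = 0 + 36 \cdot \frac{2797}{1800} = 0 + \frac{2797}{50} = \frac{2797}{50}$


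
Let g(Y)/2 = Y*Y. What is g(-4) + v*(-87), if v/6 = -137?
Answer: 71546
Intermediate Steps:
g(Y) = 2*Y**2 (g(Y) = 2*(Y*Y) = 2*Y**2)
v = -822 (v = 6*(-137) = -822)
g(-4) + v*(-87) = 2*(-4)**2 - 822*(-87) = 2*16 + 71514 = 32 + 71514 = 71546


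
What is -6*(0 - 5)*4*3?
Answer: 360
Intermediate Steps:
-6*(0 - 5)*4*3 = -6*(-5*4)*3 = -(-120)*3 = -6*(-60) = 360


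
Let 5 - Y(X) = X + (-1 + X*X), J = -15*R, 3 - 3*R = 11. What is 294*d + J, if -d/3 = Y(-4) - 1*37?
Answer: 37966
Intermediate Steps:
R = -8/3 (R = 1 - ⅓*11 = 1 - 11/3 = -8/3 ≈ -2.6667)
J = 40 (J = -15*(-8/3) = 40)
Y(X) = 6 - X - X² (Y(X) = 5 - (X + (-1 + X*X)) = 5 - (X + (-1 + X²)) = 5 - (-1 + X + X²) = 5 + (1 - X - X²) = 6 - X - X²)
d = 129 (d = -3*((6 - 1*(-4) - 1*(-4)²) - 1*37) = -3*((6 + 4 - 1*16) - 37) = -3*((6 + 4 - 16) - 37) = -3*(-6 - 37) = -3*(-43) = 129)
294*d + J = 294*129 + 40 = 37926 + 40 = 37966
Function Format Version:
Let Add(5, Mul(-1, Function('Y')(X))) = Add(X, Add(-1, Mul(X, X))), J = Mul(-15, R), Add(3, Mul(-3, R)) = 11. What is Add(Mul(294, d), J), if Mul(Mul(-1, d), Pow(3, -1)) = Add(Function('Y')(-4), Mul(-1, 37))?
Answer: 37966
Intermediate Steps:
R = Rational(-8, 3) (R = Add(1, Mul(Rational(-1, 3), 11)) = Add(1, Rational(-11, 3)) = Rational(-8, 3) ≈ -2.6667)
J = 40 (J = Mul(-15, Rational(-8, 3)) = 40)
Function('Y')(X) = Add(6, Mul(-1, X), Mul(-1, Pow(X, 2))) (Function('Y')(X) = Add(5, Mul(-1, Add(X, Add(-1, Mul(X, X))))) = Add(5, Mul(-1, Add(X, Add(-1, Pow(X, 2))))) = Add(5, Mul(-1, Add(-1, X, Pow(X, 2)))) = Add(5, Add(1, Mul(-1, X), Mul(-1, Pow(X, 2)))) = Add(6, Mul(-1, X), Mul(-1, Pow(X, 2))))
d = 129 (d = Mul(-3, Add(Add(6, Mul(-1, -4), Mul(-1, Pow(-4, 2))), Mul(-1, 37))) = Mul(-3, Add(Add(6, 4, Mul(-1, 16)), -37)) = Mul(-3, Add(Add(6, 4, -16), -37)) = Mul(-3, Add(-6, -37)) = Mul(-3, -43) = 129)
Add(Mul(294, d), J) = Add(Mul(294, 129), 40) = Add(37926, 40) = 37966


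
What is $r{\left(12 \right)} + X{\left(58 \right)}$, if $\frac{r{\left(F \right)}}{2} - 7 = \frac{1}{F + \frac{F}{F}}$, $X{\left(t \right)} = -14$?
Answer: $\frac{2}{13} \approx 0.15385$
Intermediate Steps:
$r{\left(F \right)} = 14 + \frac{2}{1 + F}$ ($r{\left(F \right)} = 14 + \frac{2}{F + \frac{F}{F}} = 14 + \frac{2}{F + 1} = 14 + \frac{2}{1 + F}$)
$r{\left(12 \right)} + X{\left(58 \right)} = \frac{2 \left(8 + 7 \cdot 12\right)}{1 + 12} - 14 = \frac{2 \left(8 + 84\right)}{13} - 14 = 2 \cdot \frac{1}{13} \cdot 92 - 14 = \frac{184}{13} - 14 = \frac{2}{13}$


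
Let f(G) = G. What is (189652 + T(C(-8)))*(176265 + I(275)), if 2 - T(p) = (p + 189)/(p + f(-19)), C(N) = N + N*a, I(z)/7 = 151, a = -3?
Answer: 100925830774/3 ≈ 3.3642e+10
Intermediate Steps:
I(z) = 1057 (I(z) = 7*151 = 1057)
C(N) = -2*N (C(N) = N + N*(-3) = N - 3*N = -2*N)
T(p) = 2 - (189 + p)/(-19 + p) (T(p) = 2 - (p + 189)/(p - 19) = 2 - (189 + p)/(-19 + p))
(189652 + T(C(-8)))*(176265 + I(275)) = (189652 + (-227 - 2*(-8))/(-19 - 2*(-8)))*(176265 + 1057) = (189652 + (-227 + 16)/(-19 + 16))*177322 = (189652 - 211/(-3))*177322 = (189652 - 1/3*(-211))*177322 = (189652 + 211/3)*177322 = (569167/3)*177322 = 100925830774/3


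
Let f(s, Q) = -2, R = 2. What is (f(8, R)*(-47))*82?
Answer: 7708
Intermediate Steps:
(f(8, R)*(-47))*82 = -2*(-47)*82 = 94*82 = 7708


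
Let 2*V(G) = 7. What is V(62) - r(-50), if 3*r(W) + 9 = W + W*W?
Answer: -4861/6 ≈ -810.17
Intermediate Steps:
V(G) = 7/2 (V(G) = (1/2)*7 = 7/2)
r(W) = -3 + W/3 + W**2/3 (r(W) = -3 + (W + W*W)/3 = -3 + (W + W**2)/3 = -3 + (W/3 + W**2/3) = -3 + W/3 + W**2/3)
V(62) - r(-50) = 7/2 - (-3 + (1/3)*(-50) + (1/3)*(-50)**2) = 7/2 - (-3 - 50/3 + (1/3)*2500) = 7/2 - (-3 - 50/3 + 2500/3) = 7/2 - 1*2441/3 = 7/2 - 2441/3 = -4861/6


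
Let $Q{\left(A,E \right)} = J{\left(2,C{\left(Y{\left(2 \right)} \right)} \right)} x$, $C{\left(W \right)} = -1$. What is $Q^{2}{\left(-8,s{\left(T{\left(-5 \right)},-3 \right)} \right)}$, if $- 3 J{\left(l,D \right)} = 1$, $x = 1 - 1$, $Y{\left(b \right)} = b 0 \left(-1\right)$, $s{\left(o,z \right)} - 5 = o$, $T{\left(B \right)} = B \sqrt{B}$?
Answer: $0$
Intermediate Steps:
$T{\left(B \right)} = B^{\frac{3}{2}}$
$s{\left(o,z \right)} = 5 + o$
$Y{\left(b \right)} = 0$ ($Y{\left(b \right)} = 0 \left(-1\right) = 0$)
$x = 0$
$J{\left(l,D \right)} = - \frac{1}{3}$ ($J{\left(l,D \right)} = \left(- \frac{1}{3}\right) 1 = - \frac{1}{3}$)
$Q{\left(A,E \right)} = 0$ ($Q{\left(A,E \right)} = \left(- \frac{1}{3}\right) 0 = 0$)
$Q^{2}{\left(-8,s{\left(T{\left(-5 \right)},-3 \right)} \right)} = 0^{2} = 0$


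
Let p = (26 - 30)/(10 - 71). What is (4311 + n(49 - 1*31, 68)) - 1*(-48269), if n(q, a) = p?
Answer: 3207384/61 ≈ 52580.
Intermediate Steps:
p = 4/61 (p = -4/(-61) = -4*(-1/61) = 4/61 ≈ 0.065574)
n(q, a) = 4/61
(4311 + n(49 - 1*31, 68)) - 1*(-48269) = (4311 + 4/61) - 1*(-48269) = 262975/61 + 48269 = 3207384/61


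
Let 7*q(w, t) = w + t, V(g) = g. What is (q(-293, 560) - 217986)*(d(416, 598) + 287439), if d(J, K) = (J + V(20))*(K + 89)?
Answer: -127929071655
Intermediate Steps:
q(w, t) = t/7 + w/7 (q(w, t) = (w + t)/7 = (t + w)/7 = t/7 + w/7)
d(J, K) = (20 + J)*(89 + K) (d(J, K) = (J + 20)*(K + 89) = (20 + J)*(89 + K))
(q(-293, 560) - 217986)*(d(416, 598) + 287439) = (((1/7)*560 + (1/7)*(-293)) - 217986)*((1780 + 20*598 + 89*416 + 416*598) + 287439) = ((80 - 293/7) - 217986)*((1780 + 11960 + 37024 + 248768) + 287439) = (267/7 - 217986)*(299532 + 287439) = -1525635/7*586971 = -127929071655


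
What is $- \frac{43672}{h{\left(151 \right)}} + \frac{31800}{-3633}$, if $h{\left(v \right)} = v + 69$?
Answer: $- \frac{13804698}{66605} \approx -207.26$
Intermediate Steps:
$h{\left(v \right)} = 69 + v$
$- \frac{43672}{h{\left(151 \right)}} + \frac{31800}{-3633} = - \frac{43672}{69 + 151} + \frac{31800}{-3633} = - \frac{43672}{220} + 31800 \left(- \frac{1}{3633}\right) = \left(-43672\right) \frac{1}{220} - \frac{10600}{1211} = - \frac{10918}{55} - \frac{10600}{1211} = - \frac{13804698}{66605}$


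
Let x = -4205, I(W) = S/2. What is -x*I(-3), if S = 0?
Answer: 0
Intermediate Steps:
I(W) = 0 (I(W) = 0/2 = 0*(1/2) = 0)
-x*I(-3) = -(-4205)*0 = -1*0 = 0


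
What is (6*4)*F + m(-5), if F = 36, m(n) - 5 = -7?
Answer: 862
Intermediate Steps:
m(n) = -2 (m(n) = 5 - 7 = -2)
(6*4)*F + m(-5) = (6*4)*36 - 2 = 24*36 - 2 = 864 - 2 = 862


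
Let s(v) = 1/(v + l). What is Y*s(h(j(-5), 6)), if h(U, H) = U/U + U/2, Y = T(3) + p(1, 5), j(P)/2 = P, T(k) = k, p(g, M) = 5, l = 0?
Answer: -2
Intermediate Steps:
j(P) = 2*P
Y = 8 (Y = 3 + 5 = 8)
h(U, H) = 1 + U/2 (h(U, H) = 1 + U*(1/2) = 1 + U/2)
s(v) = 1/v (s(v) = 1/(v + 0) = 1/v)
Y*s(h(j(-5), 6)) = 8/(1 + (2*(-5))/2) = 8/(1 + (1/2)*(-10)) = 8/(1 - 5) = 8/(-4) = 8*(-1/4) = -2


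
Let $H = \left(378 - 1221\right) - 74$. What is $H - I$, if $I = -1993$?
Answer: $1076$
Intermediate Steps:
$H = -917$ ($H = -843 - 74 = -917$)
$H - I = -917 - -1993 = -917 + 1993 = 1076$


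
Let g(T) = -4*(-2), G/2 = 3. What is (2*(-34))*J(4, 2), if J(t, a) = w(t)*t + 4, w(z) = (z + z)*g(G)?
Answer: -17680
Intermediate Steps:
G = 6 (G = 2*3 = 6)
g(T) = 8
w(z) = 16*z (w(z) = (z + z)*8 = (2*z)*8 = 16*z)
J(t, a) = 4 + 16*t**2 (J(t, a) = (16*t)*t + 4 = 16*t**2 + 4 = 4 + 16*t**2)
(2*(-34))*J(4, 2) = (2*(-34))*(4 + 16*4**2) = -68*(4 + 16*16) = -68*(4 + 256) = -68*260 = -17680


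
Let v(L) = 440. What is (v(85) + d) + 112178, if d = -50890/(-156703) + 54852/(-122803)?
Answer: 2167173230858276/19243598509 ≈ 1.1262e+5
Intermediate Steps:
d = -2346028286/19243598509 (d = -50890*(-1/156703) + 54852*(-1/122803) = 50890/156703 - 54852/122803 = -2346028286/19243598509 ≈ -0.12191)
(v(85) + d) + 112178 = (440 - 2346028286/19243598509) + 112178 = 8464837315674/19243598509 + 112178 = 2167173230858276/19243598509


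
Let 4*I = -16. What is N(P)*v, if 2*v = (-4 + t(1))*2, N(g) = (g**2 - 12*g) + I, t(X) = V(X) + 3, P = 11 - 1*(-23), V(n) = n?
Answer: 0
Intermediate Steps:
I = -4 (I = (1/4)*(-16) = -4)
P = 34 (P = 11 + 23 = 34)
t(X) = 3 + X (t(X) = X + 3 = 3 + X)
N(g) = -4 + g**2 - 12*g (N(g) = (g**2 - 12*g) - 4 = -4 + g**2 - 12*g)
v = 0 (v = ((-4 + (3 + 1))*2)/2 = ((-4 + 4)*2)/2 = (0*2)/2 = (1/2)*0 = 0)
N(P)*v = (-4 + 34**2 - 12*34)*0 = (-4 + 1156 - 408)*0 = 744*0 = 0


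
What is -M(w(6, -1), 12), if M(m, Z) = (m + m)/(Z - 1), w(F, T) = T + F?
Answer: -10/11 ≈ -0.90909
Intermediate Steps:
w(F, T) = F + T
M(m, Z) = 2*m/(-1 + Z) (M(m, Z) = (2*m)/(-1 + Z) = 2*m/(-1 + Z))
-M(w(6, -1), 12) = -2*(6 - 1)/(-1 + 12) = -2*5/11 = -1*10/11 = -10/11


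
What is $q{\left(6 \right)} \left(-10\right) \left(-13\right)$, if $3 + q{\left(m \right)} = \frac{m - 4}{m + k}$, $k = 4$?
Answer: $-364$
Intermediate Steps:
$q{\left(m \right)} = -3 + \frac{-4 + m}{4 + m}$ ($q{\left(m \right)} = -3 + \frac{m - 4}{m + 4} = -3 + \frac{-4 + m}{4 + m}$)
$q{\left(6 \right)} \left(-10\right) \left(-13\right) = \frac{2 \left(-8 - 6\right)}{4 + 6} \left(-10\right) \left(-13\right) = \frac{2 \left(-8 - 6\right)}{10} \left(-10\right) \left(-13\right) = 2 \cdot \frac{1}{10} \left(-14\right) \left(-10\right) \left(-13\right) = \left(- \frac{14}{5}\right) \left(-10\right) \left(-13\right) = 28 \left(-13\right) = -364$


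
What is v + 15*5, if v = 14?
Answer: 89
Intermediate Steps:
v + 15*5 = 14 + 15*5 = 14 + 75 = 89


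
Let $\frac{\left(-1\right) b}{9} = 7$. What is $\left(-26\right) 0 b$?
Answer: $0$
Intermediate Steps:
$b = -63$ ($b = \left(-9\right) 7 = -63$)
$\left(-26\right) 0 b = \left(-26\right) 0 \left(-63\right) = 0 \left(-63\right) = 0$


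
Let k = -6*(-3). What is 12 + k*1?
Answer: 30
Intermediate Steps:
k = 18
12 + k*1 = 12 + 18*1 = 12 + 18 = 30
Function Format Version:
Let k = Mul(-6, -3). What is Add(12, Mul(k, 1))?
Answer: 30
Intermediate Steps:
k = 18
Add(12, Mul(k, 1)) = Add(12, Mul(18, 1)) = Add(12, 18) = 30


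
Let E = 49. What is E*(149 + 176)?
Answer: 15925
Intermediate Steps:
E*(149 + 176) = 49*(149 + 176) = 49*325 = 15925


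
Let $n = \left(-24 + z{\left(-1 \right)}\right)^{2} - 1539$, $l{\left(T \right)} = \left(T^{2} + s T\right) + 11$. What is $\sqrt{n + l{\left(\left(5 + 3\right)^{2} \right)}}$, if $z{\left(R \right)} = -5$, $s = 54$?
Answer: $\sqrt{6865} \approx 82.855$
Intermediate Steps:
$l{\left(T \right)} = 11 + T^{2} + 54 T$ ($l{\left(T \right)} = \left(T^{2} + 54 T\right) + 11 = 11 + T^{2} + 54 T$)
$n = -698$ ($n = \left(-24 - 5\right)^{2} - 1539 = \left(-29\right)^{2} - 1539 = 841 - 1539 = -698$)
$\sqrt{n + l{\left(\left(5 + 3\right)^{2} \right)}} = \sqrt{-698 + \left(11 + \left(\left(5 + 3\right)^{2}\right)^{2} + 54 \left(5 + 3\right)^{2}\right)} = \sqrt{-698 + \left(11 + \left(8^{2}\right)^{2} + 54 \cdot 8^{2}\right)} = \sqrt{-698 + \left(11 + 64^{2} + 54 \cdot 64\right)} = \sqrt{-698 + \left(11 + 4096 + 3456\right)} = \sqrt{-698 + 7563} = \sqrt{6865}$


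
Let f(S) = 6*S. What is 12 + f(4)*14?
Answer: 348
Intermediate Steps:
12 + f(4)*14 = 12 + (6*4)*14 = 12 + 24*14 = 12 + 336 = 348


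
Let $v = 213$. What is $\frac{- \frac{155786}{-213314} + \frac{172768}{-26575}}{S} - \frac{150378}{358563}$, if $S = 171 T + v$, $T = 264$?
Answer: $- \frac{2148723267776893557}{5121886168162040225} \approx -0.41952$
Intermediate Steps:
$S = 45357$ ($S = 171 \cdot 264 + 213 = 45144 + 213 = 45357$)
$\frac{- \frac{155786}{-213314} + \frac{172768}{-26575}}{S} - \frac{150378}{358563} = \frac{- \frac{155786}{-213314} + \frac{172768}{-26575}}{45357} - \frac{150378}{358563} = \left(\left(-155786\right) \left(- \frac{1}{213314}\right) + 172768 \left(- \frac{1}{26575}\right)\right) \frac{1}{45357} - \frac{50126}{119521} = \left(\frac{77893}{106657} - \frac{172768}{26575}\right) \frac{1}{45357} - \frac{50126}{119521} = \left(- \frac{16356910101}{2834409775}\right) \frac{1}{45357} - \frac{50126}{119521} = - \frac{5452303367}{42853441388225} - \frac{50126}{119521} = - \frac{2148723267776893557}{5121886168162040225}$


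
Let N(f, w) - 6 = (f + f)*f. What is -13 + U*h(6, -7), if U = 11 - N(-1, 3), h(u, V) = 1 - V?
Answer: 11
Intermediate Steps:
N(f, w) = 6 + 2*f**2 (N(f, w) = 6 + (f + f)*f = 6 + (2*f)*f = 6 + 2*f**2)
U = 3 (U = 11 - (6 + 2*(-1)**2) = 11 - (6 + 2*1) = 11 - (6 + 2) = 11 - 1*8 = 11 - 8 = 3)
-13 + U*h(6, -7) = -13 + 3*(1 - 1*(-7)) = -13 + 3*(1 + 7) = -13 + 3*8 = -13 + 24 = 11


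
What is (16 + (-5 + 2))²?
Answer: 169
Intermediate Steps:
(16 + (-5 + 2))² = (16 - 3)² = 13² = 169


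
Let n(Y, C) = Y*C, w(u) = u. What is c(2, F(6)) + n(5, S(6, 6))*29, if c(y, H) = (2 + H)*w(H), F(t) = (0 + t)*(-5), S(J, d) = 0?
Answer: 840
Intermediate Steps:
n(Y, C) = C*Y
F(t) = -5*t (F(t) = t*(-5) = -5*t)
c(y, H) = H*(2 + H) (c(y, H) = (2 + H)*H = H*(2 + H))
c(2, F(6)) + n(5, S(6, 6))*29 = (-5*6)*(2 - 5*6) + (0*5)*29 = -30*(2 - 30) + 0*29 = -30*(-28) + 0 = 840 + 0 = 840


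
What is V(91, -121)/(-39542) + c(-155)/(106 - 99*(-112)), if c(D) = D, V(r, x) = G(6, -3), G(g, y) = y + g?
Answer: -1540648/110658287 ≈ -0.013923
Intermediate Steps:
G(g, y) = g + y
V(r, x) = 3 (V(r, x) = 6 - 3 = 3)
V(91, -121)/(-39542) + c(-155)/(106 - 99*(-112)) = 3/(-39542) - 155/(106 - 99*(-112)) = 3*(-1/39542) - 155/(106 + 11088) = -3/39542 - 155/11194 = -1540648/110658287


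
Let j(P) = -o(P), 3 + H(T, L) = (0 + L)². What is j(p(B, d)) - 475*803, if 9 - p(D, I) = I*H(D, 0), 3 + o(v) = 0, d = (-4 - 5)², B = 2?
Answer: -381422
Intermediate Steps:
H(T, L) = -3 + L² (H(T, L) = -3 + (0 + L)² = -3 + L²)
d = 81 (d = (-9)² = 81)
o(v) = -3 (o(v) = -3 + 0 = -3)
p(D, I) = 9 + 3*I (p(D, I) = 9 - I*(-3 + 0²) = 9 - I*(-3 + 0) = 9 - I*(-3) = 9 - (-3)*I = 9 + 3*I)
j(P) = 3 (j(P) = -1*(-3) = 3)
j(p(B, d)) - 475*803 = 3 - 475*803 = 3 - 381425 = -381422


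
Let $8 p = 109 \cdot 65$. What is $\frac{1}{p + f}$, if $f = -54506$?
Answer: $- \frac{8}{428963} \approx -1.865 \cdot 10^{-5}$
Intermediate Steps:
$p = \frac{7085}{8}$ ($p = \frac{109 \cdot 65}{8} = \frac{1}{8} \cdot 7085 = \frac{7085}{8} \approx 885.63$)
$\frac{1}{p + f} = \frac{1}{\frac{7085}{8} - 54506} = \frac{1}{- \frac{428963}{8}} = - \frac{8}{428963}$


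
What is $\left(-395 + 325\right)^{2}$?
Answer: $4900$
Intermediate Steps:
$\left(-395 + 325\right)^{2} = \left(-70\right)^{2} = 4900$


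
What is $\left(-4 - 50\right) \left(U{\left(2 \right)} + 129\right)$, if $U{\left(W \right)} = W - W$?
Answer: $-6966$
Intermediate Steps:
$U{\left(W \right)} = 0$
$\left(-4 - 50\right) \left(U{\left(2 \right)} + 129\right) = \left(-4 - 50\right) \left(0 + 129\right) = \left(-54\right) 129 = -6966$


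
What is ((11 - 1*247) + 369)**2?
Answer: 17689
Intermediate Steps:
((11 - 1*247) + 369)**2 = ((11 - 247) + 369)**2 = (-236 + 369)**2 = 133**2 = 17689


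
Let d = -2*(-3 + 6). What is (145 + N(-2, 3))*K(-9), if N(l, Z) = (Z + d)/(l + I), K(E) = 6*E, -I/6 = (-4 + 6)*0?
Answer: -7911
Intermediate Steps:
d = -6 (d = -2*3 = -6)
I = 0 (I = -6*(-4 + 6)*0 = -12*0 = -6*0 = 0)
N(l, Z) = (-6 + Z)/l (N(l, Z) = (Z - 6)/(l + 0) = (-6 + Z)/l)
(145 + N(-2, 3))*K(-9) = (145 + (-6 + 3)/(-2))*(6*(-9)) = (145 - 1/2*(-3))*(-54) = (145 + 3/2)*(-54) = (293/2)*(-54) = -7911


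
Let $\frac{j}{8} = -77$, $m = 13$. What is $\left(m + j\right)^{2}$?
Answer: $363609$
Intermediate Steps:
$j = -616$ ($j = 8 \left(-77\right) = -616$)
$\left(m + j\right)^{2} = \left(13 - 616\right)^{2} = \left(-603\right)^{2} = 363609$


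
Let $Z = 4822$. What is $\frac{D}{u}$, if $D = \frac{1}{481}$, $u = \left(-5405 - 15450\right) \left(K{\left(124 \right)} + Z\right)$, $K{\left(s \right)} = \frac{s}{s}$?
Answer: $- \frac{1}{48380742865} \approx -2.0669 \cdot 10^{-11}$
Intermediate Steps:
$K{\left(s \right)} = 1$
$u = -100583665$ ($u = \left(-5405 - 15450\right) \left(1 + 4822\right) = \left(-20855\right) 4823 = -100583665$)
$D = \frac{1}{481} \approx 0.002079$
$\frac{D}{u} = \frac{1}{481 \left(-100583665\right)} = \frac{1}{481} \left(- \frac{1}{100583665}\right) = - \frac{1}{48380742865}$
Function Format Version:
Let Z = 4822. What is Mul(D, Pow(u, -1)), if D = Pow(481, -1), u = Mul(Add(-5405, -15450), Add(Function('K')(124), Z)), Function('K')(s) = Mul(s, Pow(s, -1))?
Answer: Rational(-1, 48380742865) ≈ -2.0669e-11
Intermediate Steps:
Function('K')(s) = 1
u = -100583665 (u = Mul(Add(-5405, -15450), Add(1, 4822)) = Mul(-20855, 4823) = -100583665)
D = Rational(1, 481) ≈ 0.0020790
Mul(D, Pow(u, -1)) = Mul(Rational(1, 481), Pow(-100583665, -1)) = Mul(Rational(1, 481), Rational(-1, 100583665)) = Rational(-1, 48380742865)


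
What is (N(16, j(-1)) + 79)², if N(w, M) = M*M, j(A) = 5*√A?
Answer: 2916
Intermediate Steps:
N(w, M) = M²
(N(16, j(-1)) + 79)² = ((5*√(-1))² + 79)² = ((5*I)² + 79)² = (-25 + 79)² = 54² = 2916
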